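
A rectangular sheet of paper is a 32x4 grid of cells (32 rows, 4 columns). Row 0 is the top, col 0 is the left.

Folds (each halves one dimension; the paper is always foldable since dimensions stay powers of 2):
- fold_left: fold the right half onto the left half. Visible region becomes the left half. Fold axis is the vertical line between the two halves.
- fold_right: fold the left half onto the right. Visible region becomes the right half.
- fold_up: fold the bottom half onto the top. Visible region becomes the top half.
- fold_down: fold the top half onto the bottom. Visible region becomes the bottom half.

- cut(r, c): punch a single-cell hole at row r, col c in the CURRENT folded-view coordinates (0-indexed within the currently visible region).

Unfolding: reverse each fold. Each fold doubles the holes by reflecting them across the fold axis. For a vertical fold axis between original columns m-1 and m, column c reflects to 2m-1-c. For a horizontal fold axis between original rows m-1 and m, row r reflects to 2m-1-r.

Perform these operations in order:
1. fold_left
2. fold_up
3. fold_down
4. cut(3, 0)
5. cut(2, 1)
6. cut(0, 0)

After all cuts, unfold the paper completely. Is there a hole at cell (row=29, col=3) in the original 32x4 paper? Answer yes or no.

Op 1 fold_left: fold axis v@2; visible region now rows[0,32) x cols[0,2) = 32x2
Op 2 fold_up: fold axis h@16; visible region now rows[0,16) x cols[0,2) = 16x2
Op 3 fold_down: fold axis h@8; visible region now rows[8,16) x cols[0,2) = 8x2
Op 4 cut(3, 0): punch at orig (11,0); cuts so far [(11, 0)]; region rows[8,16) x cols[0,2) = 8x2
Op 5 cut(2, 1): punch at orig (10,1); cuts so far [(10, 1), (11, 0)]; region rows[8,16) x cols[0,2) = 8x2
Op 6 cut(0, 0): punch at orig (8,0); cuts so far [(8, 0), (10, 1), (11, 0)]; region rows[8,16) x cols[0,2) = 8x2
Unfold 1 (reflect across h@8): 6 holes -> [(4, 0), (5, 1), (7, 0), (8, 0), (10, 1), (11, 0)]
Unfold 2 (reflect across h@16): 12 holes -> [(4, 0), (5, 1), (7, 0), (8, 0), (10, 1), (11, 0), (20, 0), (21, 1), (23, 0), (24, 0), (26, 1), (27, 0)]
Unfold 3 (reflect across v@2): 24 holes -> [(4, 0), (4, 3), (5, 1), (5, 2), (7, 0), (7, 3), (8, 0), (8, 3), (10, 1), (10, 2), (11, 0), (11, 3), (20, 0), (20, 3), (21, 1), (21, 2), (23, 0), (23, 3), (24, 0), (24, 3), (26, 1), (26, 2), (27, 0), (27, 3)]
Holes: [(4, 0), (4, 3), (5, 1), (5, 2), (7, 0), (7, 3), (8, 0), (8, 3), (10, 1), (10, 2), (11, 0), (11, 3), (20, 0), (20, 3), (21, 1), (21, 2), (23, 0), (23, 3), (24, 0), (24, 3), (26, 1), (26, 2), (27, 0), (27, 3)]

Answer: no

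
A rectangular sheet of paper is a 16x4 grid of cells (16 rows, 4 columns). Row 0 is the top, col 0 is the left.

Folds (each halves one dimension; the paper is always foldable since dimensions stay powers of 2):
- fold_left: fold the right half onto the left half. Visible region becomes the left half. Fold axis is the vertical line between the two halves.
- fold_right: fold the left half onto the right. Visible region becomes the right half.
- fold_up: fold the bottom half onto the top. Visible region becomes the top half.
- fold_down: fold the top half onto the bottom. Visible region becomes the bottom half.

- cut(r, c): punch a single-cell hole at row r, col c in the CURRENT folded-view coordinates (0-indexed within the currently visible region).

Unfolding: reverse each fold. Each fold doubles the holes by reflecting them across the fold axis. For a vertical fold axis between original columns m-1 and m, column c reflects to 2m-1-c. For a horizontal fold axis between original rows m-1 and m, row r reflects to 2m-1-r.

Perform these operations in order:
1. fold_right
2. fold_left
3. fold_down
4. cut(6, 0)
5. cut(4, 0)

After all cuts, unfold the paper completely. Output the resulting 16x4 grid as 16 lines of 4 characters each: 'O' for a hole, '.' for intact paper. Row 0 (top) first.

Op 1 fold_right: fold axis v@2; visible region now rows[0,16) x cols[2,4) = 16x2
Op 2 fold_left: fold axis v@3; visible region now rows[0,16) x cols[2,3) = 16x1
Op 3 fold_down: fold axis h@8; visible region now rows[8,16) x cols[2,3) = 8x1
Op 4 cut(6, 0): punch at orig (14,2); cuts so far [(14, 2)]; region rows[8,16) x cols[2,3) = 8x1
Op 5 cut(4, 0): punch at orig (12,2); cuts so far [(12, 2), (14, 2)]; region rows[8,16) x cols[2,3) = 8x1
Unfold 1 (reflect across h@8): 4 holes -> [(1, 2), (3, 2), (12, 2), (14, 2)]
Unfold 2 (reflect across v@3): 8 holes -> [(1, 2), (1, 3), (3, 2), (3, 3), (12, 2), (12, 3), (14, 2), (14, 3)]
Unfold 3 (reflect across v@2): 16 holes -> [(1, 0), (1, 1), (1, 2), (1, 3), (3, 0), (3, 1), (3, 2), (3, 3), (12, 0), (12, 1), (12, 2), (12, 3), (14, 0), (14, 1), (14, 2), (14, 3)]

Answer: ....
OOOO
....
OOOO
....
....
....
....
....
....
....
....
OOOO
....
OOOO
....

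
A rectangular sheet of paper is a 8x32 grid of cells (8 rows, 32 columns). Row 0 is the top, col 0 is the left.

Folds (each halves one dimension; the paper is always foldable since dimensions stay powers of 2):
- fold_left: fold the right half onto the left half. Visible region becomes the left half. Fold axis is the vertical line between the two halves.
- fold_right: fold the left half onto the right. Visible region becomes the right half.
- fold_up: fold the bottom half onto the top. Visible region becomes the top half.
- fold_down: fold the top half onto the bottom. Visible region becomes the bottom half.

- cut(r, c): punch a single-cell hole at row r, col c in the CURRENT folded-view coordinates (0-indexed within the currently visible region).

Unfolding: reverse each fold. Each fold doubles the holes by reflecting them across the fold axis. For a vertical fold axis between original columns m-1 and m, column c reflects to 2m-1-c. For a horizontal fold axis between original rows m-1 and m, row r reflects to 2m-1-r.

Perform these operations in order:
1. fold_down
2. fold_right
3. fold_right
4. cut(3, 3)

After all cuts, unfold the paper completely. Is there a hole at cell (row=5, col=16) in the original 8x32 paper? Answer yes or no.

Answer: no

Derivation:
Op 1 fold_down: fold axis h@4; visible region now rows[4,8) x cols[0,32) = 4x32
Op 2 fold_right: fold axis v@16; visible region now rows[4,8) x cols[16,32) = 4x16
Op 3 fold_right: fold axis v@24; visible region now rows[4,8) x cols[24,32) = 4x8
Op 4 cut(3, 3): punch at orig (7,27); cuts so far [(7, 27)]; region rows[4,8) x cols[24,32) = 4x8
Unfold 1 (reflect across v@24): 2 holes -> [(7, 20), (7, 27)]
Unfold 2 (reflect across v@16): 4 holes -> [(7, 4), (7, 11), (7, 20), (7, 27)]
Unfold 3 (reflect across h@4): 8 holes -> [(0, 4), (0, 11), (0, 20), (0, 27), (7, 4), (7, 11), (7, 20), (7, 27)]
Holes: [(0, 4), (0, 11), (0, 20), (0, 27), (7, 4), (7, 11), (7, 20), (7, 27)]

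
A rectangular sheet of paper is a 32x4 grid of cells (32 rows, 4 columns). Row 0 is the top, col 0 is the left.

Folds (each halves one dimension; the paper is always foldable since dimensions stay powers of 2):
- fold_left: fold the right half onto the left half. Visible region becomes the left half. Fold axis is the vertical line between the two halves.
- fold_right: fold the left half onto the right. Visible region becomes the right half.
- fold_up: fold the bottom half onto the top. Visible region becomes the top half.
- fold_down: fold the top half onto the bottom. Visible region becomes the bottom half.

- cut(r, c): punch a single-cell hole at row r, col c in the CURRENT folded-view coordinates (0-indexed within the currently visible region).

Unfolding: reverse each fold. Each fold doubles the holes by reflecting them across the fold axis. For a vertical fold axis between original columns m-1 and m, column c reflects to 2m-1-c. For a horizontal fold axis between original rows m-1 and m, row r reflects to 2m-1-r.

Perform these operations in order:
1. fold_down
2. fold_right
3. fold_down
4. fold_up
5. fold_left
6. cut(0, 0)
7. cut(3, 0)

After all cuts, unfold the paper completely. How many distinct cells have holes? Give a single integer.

Op 1 fold_down: fold axis h@16; visible region now rows[16,32) x cols[0,4) = 16x4
Op 2 fold_right: fold axis v@2; visible region now rows[16,32) x cols[2,4) = 16x2
Op 3 fold_down: fold axis h@24; visible region now rows[24,32) x cols[2,4) = 8x2
Op 4 fold_up: fold axis h@28; visible region now rows[24,28) x cols[2,4) = 4x2
Op 5 fold_left: fold axis v@3; visible region now rows[24,28) x cols[2,3) = 4x1
Op 6 cut(0, 0): punch at orig (24,2); cuts so far [(24, 2)]; region rows[24,28) x cols[2,3) = 4x1
Op 7 cut(3, 0): punch at orig (27,2); cuts so far [(24, 2), (27, 2)]; region rows[24,28) x cols[2,3) = 4x1
Unfold 1 (reflect across v@3): 4 holes -> [(24, 2), (24, 3), (27, 2), (27, 3)]
Unfold 2 (reflect across h@28): 8 holes -> [(24, 2), (24, 3), (27, 2), (27, 3), (28, 2), (28, 3), (31, 2), (31, 3)]
Unfold 3 (reflect across h@24): 16 holes -> [(16, 2), (16, 3), (19, 2), (19, 3), (20, 2), (20, 3), (23, 2), (23, 3), (24, 2), (24, 3), (27, 2), (27, 3), (28, 2), (28, 3), (31, 2), (31, 3)]
Unfold 4 (reflect across v@2): 32 holes -> [(16, 0), (16, 1), (16, 2), (16, 3), (19, 0), (19, 1), (19, 2), (19, 3), (20, 0), (20, 1), (20, 2), (20, 3), (23, 0), (23, 1), (23, 2), (23, 3), (24, 0), (24, 1), (24, 2), (24, 3), (27, 0), (27, 1), (27, 2), (27, 3), (28, 0), (28, 1), (28, 2), (28, 3), (31, 0), (31, 1), (31, 2), (31, 3)]
Unfold 5 (reflect across h@16): 64 holes -> [(0, 0), (0, 1), (0, 2), (0, 3), (3, 0), (3, 1), (3, 2), (3, 3), (4, 0), (4, 1), (4, 2), (4, 3), (7, 0), (7, 1), (7, 2), (7, 3), (8, 0), (8, 1), (8, 2), (8, 3), (11, 0), (11, 1), (11, 2), (11, 3), (12, 0), (12, 1), (12, 2), (12, 3), (15, 0), (15, 1), (15, 2), (15, 3), (16, 0), (16, 1), (16, 2), (16, 3), (19, 0), (19, 1), (19, 2), (19, 3), (20, 0), (20, 1), (20, 2), (20, 3), (23, 0), (23, 1), (23, 2), (23, 3), (24, 0), (24, 1), (24, 2), (24, 3), (27, 0), (27, 1), (27, 2), (27, 3), (28, 0), (28, 1), (28, 2), (28, 3), (31, 0), (31, 1), (31, 2), (31, 3)]

Answer: 64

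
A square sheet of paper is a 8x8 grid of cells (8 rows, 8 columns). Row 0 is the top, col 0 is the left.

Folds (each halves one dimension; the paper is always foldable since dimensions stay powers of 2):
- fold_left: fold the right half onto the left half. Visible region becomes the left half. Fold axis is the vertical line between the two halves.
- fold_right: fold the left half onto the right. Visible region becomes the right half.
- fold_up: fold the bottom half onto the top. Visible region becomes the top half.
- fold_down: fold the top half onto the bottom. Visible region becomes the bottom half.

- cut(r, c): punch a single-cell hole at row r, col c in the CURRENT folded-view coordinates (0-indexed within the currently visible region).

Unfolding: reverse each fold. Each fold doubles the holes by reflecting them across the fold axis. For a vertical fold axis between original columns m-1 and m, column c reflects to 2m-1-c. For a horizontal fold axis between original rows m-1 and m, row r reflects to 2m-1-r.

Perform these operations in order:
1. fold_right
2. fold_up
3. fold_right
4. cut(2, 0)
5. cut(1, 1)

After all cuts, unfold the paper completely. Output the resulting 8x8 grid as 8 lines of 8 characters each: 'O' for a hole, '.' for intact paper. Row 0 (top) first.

Answer: ........
O..OO..O
.OO..OO.
........
........
.OO..OO.
O..OO..O
........

Derivation:
Op 1 fold_right: fold axis v@4; visible region now rows[0,8) x cols[4,8) = 8x4
Op 2 fold_up: fold axis h@4; visible region now rows[0,4) x cols[4,8) = 4x4
Op 3 fold_right: fold axis v@6; visible region now rows[0,4) x cols[6,8) = 4x2
Op 4 cut(2, 0): punch at orig (2,6); cuts so far [(2, 6)]; region rows[0,4) x cols[6,8) = 4x2
Op 5 cut(1, 1): punch at orig (1,7); cuts so far [(1, 7), (2, 6)]; region rows[0,4) x cols[6,8) = 4x2
Unfold 1 (reflect across v@6): 4 holes -> [(1, 4), (1, 7), (2, 5), (2, 6)]
Unfold 2 (reflect across h@4): 8 holes -> [(1, 4), (1, 7), (2, 5), (2, 6), (5, 5), (5, 6), (6, 4), (6, 7)]
Unfold 3 (reflect across v@4): 16 holes -> [(1, 0), (1, 3), (1, 4), (1, 7), (2, 1), (2, 2), (2, 5), (2, 6), (5, 1), (5, 2), (5, 5), (5, 6), (6, 0), (6, 3), (6, 4), (6, 7)]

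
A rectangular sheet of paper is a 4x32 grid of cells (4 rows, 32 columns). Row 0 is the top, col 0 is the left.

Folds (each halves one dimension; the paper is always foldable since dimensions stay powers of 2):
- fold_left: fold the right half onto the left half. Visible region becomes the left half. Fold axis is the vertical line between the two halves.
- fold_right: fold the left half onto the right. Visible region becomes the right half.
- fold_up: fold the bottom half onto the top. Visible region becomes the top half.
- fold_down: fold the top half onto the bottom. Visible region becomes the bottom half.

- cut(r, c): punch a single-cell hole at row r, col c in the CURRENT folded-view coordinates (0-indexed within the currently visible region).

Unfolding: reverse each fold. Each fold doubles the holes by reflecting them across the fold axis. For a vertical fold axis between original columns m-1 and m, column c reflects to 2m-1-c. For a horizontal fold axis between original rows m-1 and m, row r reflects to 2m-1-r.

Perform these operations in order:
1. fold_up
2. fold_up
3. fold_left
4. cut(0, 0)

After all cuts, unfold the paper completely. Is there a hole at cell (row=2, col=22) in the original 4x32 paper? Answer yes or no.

Op 1 fold_up: fold axis h@2; visible region now rows[0,2) x cols[0,32) = 2x32
Op 2 fold_up: fold axis h@1; visible region now rows[0,1) x cols[0,32) = 1x32
Op 3 fold_left: fold axis v@16; visible region now rows[0,1) x cols[0,16) = 1x16
Op 4 cut(0, 0): punch at orig (0,0); cuts so far [(0, 0)]; region rows[0,1) x cols[0,16) = 1x16
Unfold 1 (reflect across v@16): 2 holes -> [(0, 0), (0, 31)]
Unfold 2 (reflect across h@1): 4 holes -> [(0, 0), (0, 31), (1, 0), (1, 31)]
Unfold 3 (reflect across h@2): 8 holes -> [(0, 0), (0, 31), (1, 0), (1, 31), (2, 0), (2, 31), (3, 0), (3, 31)]
Holes: [(0, 0), (0, 31), (1, 0), (1, 31), (2, 0), (2, 31), (3, 0), (3, 31)]

Answer: no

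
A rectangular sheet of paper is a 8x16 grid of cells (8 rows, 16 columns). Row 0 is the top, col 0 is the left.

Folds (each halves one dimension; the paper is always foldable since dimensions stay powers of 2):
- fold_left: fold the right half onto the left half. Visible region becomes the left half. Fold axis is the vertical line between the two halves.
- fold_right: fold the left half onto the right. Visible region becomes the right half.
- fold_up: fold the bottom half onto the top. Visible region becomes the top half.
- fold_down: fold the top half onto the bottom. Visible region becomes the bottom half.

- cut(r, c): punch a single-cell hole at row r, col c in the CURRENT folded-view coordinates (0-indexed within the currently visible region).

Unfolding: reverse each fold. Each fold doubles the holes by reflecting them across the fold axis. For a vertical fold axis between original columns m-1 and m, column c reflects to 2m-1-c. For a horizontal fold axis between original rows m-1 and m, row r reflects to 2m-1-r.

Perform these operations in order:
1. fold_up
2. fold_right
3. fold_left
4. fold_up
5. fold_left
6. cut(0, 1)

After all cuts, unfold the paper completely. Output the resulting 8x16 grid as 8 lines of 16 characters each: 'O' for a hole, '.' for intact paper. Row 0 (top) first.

Op 1 fold_up: fold axis h@4; visible region now rows[0,4) x cols[0,16) = 4x16
Op 2 fold_right: fold axis v@8; visible region now rows[0,4) x cols[8,16) = 4x8
Op 3 fold_left: fold axis v@12; visible region now rows[0,4) x cols[8,12) = 4x4
Op 4 fold_up: fold axis h@2; visible region now rows[0,2) x cols[8,12) = 2x4
Op 5 fold_left: fold axis v@10; visible region now rows[0,2) x cols[8,10) = 2x2
Op 6 cut(0, 1): punch at orig (0,9); cuts so far [(0, 9)]; region rows[0,2) x cols[8,10) = 2x2
Unfold 1 (reflect across v@10): 2 holes -> [(0, 9), (0, 10)]
Unfold 2 (reflect across h@2): 4 holes -> [(0, 9), (0, 10), (3, 9), (3, 10)]
Unfold 3 (reflect across v@12): 8 holes -> [(0, 9), (0, 10), (0, 13), (0, 14), (3, 9), (3, 10), (3, 13), (3, 14)]
Unfold 4 (reflect across v@8): 16 holes -> [(0, 1), (0, 2), (0, 5), (0, 6), (0, 9), (0, 10), (0, 13), (0, 14), (3, 1), (3, 2), (3, 5), (3, 6), (3, 9), (3, 10), (3, 13), (3, 14)]
Unfold 5 (reflect across h@4): 32 holes -> [(0, 1), (0, 2), (0, 5), (0, 6), (0, 9), (0, 10), (0, 13), (0, 14), (3, 1), (3, 2), (3, 5), (3, 6), (3, 9), (3, 10), (3, 13), (3, 14), (4, 1), (4, 2), (4, 5), (4, 6), (4, 9), (4, 10), (4, 13), (4, 14), (7, 1), (7, 2), (7, 5), (7, 6), (7, 9), (7, 10), (7, 13), (7, 14)]

Answer: .OO..OO..OO..OO.
................
................
.OO..OO..OO..OO.
.OO..OO..OO..OO.
................
................
.OO..OO..OO..OO.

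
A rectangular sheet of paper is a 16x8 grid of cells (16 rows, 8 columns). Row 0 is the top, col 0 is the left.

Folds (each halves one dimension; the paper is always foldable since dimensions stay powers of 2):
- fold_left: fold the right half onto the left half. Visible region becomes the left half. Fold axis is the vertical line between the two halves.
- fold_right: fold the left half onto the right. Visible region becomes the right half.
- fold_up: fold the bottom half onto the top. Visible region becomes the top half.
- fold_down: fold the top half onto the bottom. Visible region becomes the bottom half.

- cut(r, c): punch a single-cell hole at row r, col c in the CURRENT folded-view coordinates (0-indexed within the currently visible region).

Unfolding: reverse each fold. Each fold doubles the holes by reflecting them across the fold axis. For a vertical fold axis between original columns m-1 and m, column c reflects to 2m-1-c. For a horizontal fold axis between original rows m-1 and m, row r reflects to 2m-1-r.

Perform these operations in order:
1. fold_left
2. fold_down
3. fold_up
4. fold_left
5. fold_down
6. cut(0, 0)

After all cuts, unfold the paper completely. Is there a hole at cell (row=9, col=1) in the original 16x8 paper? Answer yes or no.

Answer: no

Derivation:
Op 1 fold_left: fold axis v@4; visible region now rows[0,16) x cols[0,4) = 16x4
Op 2 fold_down: fold axis h@8; visible region now rows[8,16) x cols[0,4) = 8x4
Op 3 fold_up: fold axis h@12; visible region now rows[8,12) x cols[0,4) = 4x4
Op 4 fold_left: fold axis v@2; visible region now rows[8,12) x cols[0,2) = 4x2
Op 5 fold_down: fold axis h@10; visible region now rows[10,12) x cols[0,2) = 2x2
Op 6 cut(0, 0): punch at orig (10,0); cuts so far [(10, 0)]; region rows[10,12) x cols[0,2) = 2x2
Unfold 1 (reflect across h@10): 2 holes -> [(9, 0), (10, 0)]
Unfold 2 (reflect across v@2): 4 holes -> [(9, 0), (9, 3), (10, 0), (10, 3)]
Unfold 3 (reflect across h@12): 8 holes -> [(9, 0), (9, 3), (10, 0), (10, 3), (13, 0), (13, 3), (14, 0), (14, 3)]
Unfold 4 (reflect across h@8): 16 holes -> [(1, 0), (1, 3), (2, 0), (2, 3), (5, 0), (5, 3), (6, 0), (6, 3), (9, 0), (9, 3), (10, 0), (10, 3), (13, 0), (13, 3), (14, 0), (14, 3)]
Unfold 5 (reflect across v@4): 32 holes -> [(1, 0), (1, 3), (1, 4), (1, 7), (2, 0), (2, 3), (2, 4), (2, 7), (5, 0), (5, 3), (5, 4), (5, 7), (6, 0), (6, 3), (6, 4), (6, 7), (9, 0), (9, 3), (9, 4), (9, 7), (10, 0), (10, 3), (10, 4), (10, 7), (13, 0), (13, 3), (13, 4), (13, 7), (14, 0), (14, 3), (14, 4), (14, 7)]
Holes: [(1, 0), (1, 3), (1, 4), (1, 7), (2, 0), (2, 3), (2, 4), (2, 7), (5, 0), (5, 3), (5, 4), (5, 7), (6, 0), (6, 3), (6, 4), (6, 7), (9, 0), (9, 3), (9, 4), (9, 7), (10, 0), (10, 3), (10, 4), (10, 7), (13, 0), (13, 3), (13, 4), (13, 7), (14, 0), (14, 3), (14, 4), (14, 7)]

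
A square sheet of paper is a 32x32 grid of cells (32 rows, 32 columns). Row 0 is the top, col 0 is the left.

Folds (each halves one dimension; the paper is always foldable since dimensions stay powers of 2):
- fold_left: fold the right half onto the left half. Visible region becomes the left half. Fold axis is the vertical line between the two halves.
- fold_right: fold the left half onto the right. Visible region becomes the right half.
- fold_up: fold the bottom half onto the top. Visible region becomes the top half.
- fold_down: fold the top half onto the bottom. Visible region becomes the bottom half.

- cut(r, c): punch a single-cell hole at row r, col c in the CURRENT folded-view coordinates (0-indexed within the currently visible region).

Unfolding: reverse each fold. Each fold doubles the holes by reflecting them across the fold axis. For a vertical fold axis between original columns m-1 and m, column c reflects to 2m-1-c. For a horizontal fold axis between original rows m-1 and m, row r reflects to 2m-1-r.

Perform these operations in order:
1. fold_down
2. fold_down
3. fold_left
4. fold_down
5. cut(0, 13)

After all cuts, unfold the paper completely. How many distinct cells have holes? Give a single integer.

Op 1 fold_down: fold axis h@16; visible region now rows[16,32) x cols[0,32) = 16x32
Op 2 fold_down: fold axis h@24; visible region now rows[24,32) x cols[0,32) = 8x32
Op 3 fold_left: fold axis v@16; visible region now rows[24,32) x cols[0,16) = 8x16
Op 4 fold_down: fold axis h@28; visible region now rows[28,32) x cols[0,16) = 4x16
Op 5 cut(0, 13): punch at orig (28,13); cuts so far [(28, 13)]; region rows[28,32) x cols[0,16) = 4x16
Unfold 1 (reflect across h@28): 2 holes -> [(27, 13), (28, 13)]
Unfold 2 (reflect across v@16): 4 holes -> [(27, 13), (27, 18), (28, 13), (28, 18)]
Unfold 3 (reflect across h@24): 8 holes -> [(19, 13), (19, 18), (20, 13), (20, 18), (27, 13), (27, 18), (28, 13), (28, 18)]
Unfold 4 (reflect across h@16): 16 holes -> [(3, 13), (3, 18), (4, 13), (4, 18), (11, 13), (11, 18), (12, 13), (12, 18), (19, 13), (19, 18), (20, 13), (20, 18), (27, 13), (27, 18), (28, 13), (28, 18)]

Answer: 16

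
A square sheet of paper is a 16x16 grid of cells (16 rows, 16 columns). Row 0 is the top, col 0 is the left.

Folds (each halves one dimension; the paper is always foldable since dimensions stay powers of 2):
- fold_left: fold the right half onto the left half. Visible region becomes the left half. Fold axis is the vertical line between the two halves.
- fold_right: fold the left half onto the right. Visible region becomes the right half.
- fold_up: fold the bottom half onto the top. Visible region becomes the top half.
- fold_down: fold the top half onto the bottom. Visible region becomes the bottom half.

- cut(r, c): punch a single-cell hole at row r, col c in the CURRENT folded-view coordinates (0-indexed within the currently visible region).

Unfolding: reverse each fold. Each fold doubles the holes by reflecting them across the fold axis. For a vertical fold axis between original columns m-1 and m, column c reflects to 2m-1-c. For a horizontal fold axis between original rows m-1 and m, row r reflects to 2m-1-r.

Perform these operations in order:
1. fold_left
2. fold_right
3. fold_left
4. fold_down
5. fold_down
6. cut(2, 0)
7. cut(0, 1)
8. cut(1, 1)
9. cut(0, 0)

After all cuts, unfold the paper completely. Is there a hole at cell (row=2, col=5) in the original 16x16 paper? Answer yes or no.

Answer: yes

Derivation:
Op 1 fold_left: fold axis v@8; visible region now rows[0,16) x cols[0,8) = 16x8
Op 2 fold_right: fold axis v@4; visible region now rows[0,16) x cols[4,8) = 16x4
Op 3 fold_left: fold axis v@6; visible region now rows[0,16) x cols[4,6) = 16x2
Op 4 fold_down: fold axis h@8; visible region now rows[8,16) x cols[4,6) = 8x2
Op 5 fold_down: fold axis h@12; visible region now rows[12,16) x cols[4,6) = 4x2
Op 6 cut(2, 0): punch at orig (14,4); cuts so far [(14, 4)]; region rows[12,16) x cols[4,6) = 4x2
Op 7 cut(0, 1): punch at orig (12,5); cuts so far [(12, 5), (14, 4)]; region rows[12,16) x cols[4,6) = 4x2
Op 8 cut(1, 1): punch at orig (13,5); cuts so far [(12, 5), (13, 5), (14, 4)]; region rows[12,16) x cols[4,6) = 4x2
Op 9 cut(0, 0): punch at orig (12,4); cuts so far [(12, 4), (12, 5), (13, 5), (14, 4)]; region rows[12,16) x cols[4,6) = 4x2
Unfold 1 (reflect across h@12): 8 holes -> [(9, 4), (10, 5), (11, 4), (11, 5), (12, 4), (12, 5), (13, 5), (14, 4)]
Unfold 2 (reflect across h@8): 16 holes -> [(1, 4), (2, 5), (3, 4), (3, 5), (4, 4), (4, 5), (5, 5), (6, 4), (9, 4), (10, 5), (11, 4), (11, 5), (12, 4), (12, 5), (13, 5), (14, 4)]
Unfold 3 (reflect across v@6): 32 holes -> [(1, 4), (1, 7), (2, 5), (2, 6), (3, 4), (3, 5), (3, 6), (3, 7), (4, 4), (4, 5), (4, 6), (4, 7), (5, 5), (5, 6), (6, 4), (6, 7), (9, 4), (9, 7), (10, 5), (10, 6), (11, 4), (11, 5), (11, 6), (11, 7), (12, 4), (12, 5), (12, 6), (12, 7), (13, 5), (13, 6), (14, 4), (14, 7)]
Unfold 4 (reflect across v@4): 64 holes -> [(1, 0), (1, 3), (1, 4), (1, 7), (2, 1), (2, 2), (2, 5), (2, 6), (3, 0), (3, 1), (3, 2), (3, 3), (3, 4), (3, 5), (3, 6), (3, 7), (4, 0), (4, 1), (4, 2), (4, 3), (4, 4), (4, 5), (4, 6), (4, 7), (5, 1), (5, 2), (5, 5), (5, 6), (6, 0), (6, 3), (6, 4), (6, 7), (9, 0), (9, 3), (9, 4), (9, 7), (10, 1), (10, 2), (10, 5), (10, 6), (11, 0), (11, 1), (11, 2), (11, 3), (11, 4), (11, 5), (11, 6), (11, 7), (12, 0), (12, 1), (12, 2), (12, 3), (12, 4), (12, 5), (12, 6), (12, 7), (13, 1), (13, 2), (13, 5), (13, 6), (14, 0), (14, 3), (14, 4), (14, 7)]
Unfold 5 (reflect across v@8): 128 holes -> [(1, 0), (1, 3), (1, 4), (1, 7), (1, 8), (1, 11), (1, 12), (1, 15), (2, 1), (2, 2), (2, 5), (2, 6), (2, 9), (2, 10), (2, 13), (2, 14), (3, 0), (3, 1), (3, 2), (3, 3), (3, 4), (3, 5), (3, 6), (3, 7), (3, 8), (3, 9), (3, 10), (3, 11), (3, 12), (3, 13), (3, 14), (3, 15), (4, 0), (4, 1), (4, 2), (4, 3), (4, 4), (4, 5), (4, 6), (4, 7), (4, 8), (4, 9), (4, 10), (4, 11), (4, 12), (4, 13), (4, 14), (4, 15), (5, 1), (5, 2), (5, 5), (5, 6), (5, 9), (5, 10), (5, 13), (5, 14), (6, 0), (6, 3), (6, 4), (6, 7), (6, 8), (6, 11), (6, 12), (6, 15), (9, 0), (9, 3), (9, 4), (9, 7), (9, 8), (9, 11), (9, 12), (9, 15), (10, 1), (10, 2), (10, 5), (10, 6), (10, 9), (10, 10), (10, 13), (10, 14), (11, 0), (11, 1), (11, 2), (11, 3), (11, 4), (11, 5), (11, 6), (11, 7), (11, 8), (11, 9), (11, 10), (11, 11), (11, 12), (11, 13), (11, 14), (11, 15), (12, 0), (12, 1), (12, 2), (12, 3), (12, 4), (12, 5), (12, 6), (12, 7), (12, 8), (12, 9), (12, 10), (12, 11), (12, 12), (12, 13), (12, 14), (12, 15), (13, 1), (13, 2), (13, 5), (13, 6), (13, 9), (13, 10), (13, 13), (13, 14), (14, 0), (14, 3), (14, 4), (14, 7), (14, 8), (14, 11), (14, 12), (14, 15)]
Holes: [(1, 0), (1, 3), (1, 4), (1, 7), (1, 8), (1, 11), (1, 12), (1, 15), (2, 1), (2, 2), (2, 5), (2, 6), (2, 9), (2, 10), (2, 13), (2, 14), (3, 0), (3, 1), (3, 2), (3, 3), (3, 4), (3, 5), (3, 6), (3, 7), (3, 8), (3, 9), (3, 10), (3, 11), (3, 12), (3, 13), (3, 14), (3, 15), (4, 0), (4, 1), (4, 2), (4, 3), (4, 4), (4, 5), (4, 6), (4, 7), (4, 8), (4, 9), (4, 10), (4, 11), (4, 12), (4, 13), (4, 14), (4, 15), (5, 1), (5, 2), (5, 5), (5, 6), (5, 9), (5, 10), (5, 13), (5, 14), (6, 0), (6, 3), (6, 4), (6, 7), (6, 8), (6, 11), (6, 12), (6, 15), (9, 0), (9, 3), (9, 4), (9, 7), (9, 8), (9, 11), (9, 12), (9, 15), (10, 1), (10, 2), (10, 5), (10, 6), (10, 9), (10, 10), (10, 13), (10, 14), (11, 0), (11, 1), (11, 2), (11, 3), (11, 4), (11, 5), (11, 6), (11, 7), (11, 8), (11, 9), (11, 10), (11, 11), (11, 12), (11, 13), (11, 14), (11, 15), (12, 0), (12, 1), (12, 2), (12, 3), (12, 4), (12, 5), (12, 6), (12, 7), (12, 8), (12, 9), (12, 10), (12, 11), (12, 12), (12, 13), (12, 14), (12, 15), (13, 1), (13, 2), (13, 5), (13, 6), (13, 9), (13, 10), (13, 13), (13, 14), (14, 0), (14, 3), (14, 4), (14, 7), (14, 8), (14, 11), (14, 12), (14, 15)]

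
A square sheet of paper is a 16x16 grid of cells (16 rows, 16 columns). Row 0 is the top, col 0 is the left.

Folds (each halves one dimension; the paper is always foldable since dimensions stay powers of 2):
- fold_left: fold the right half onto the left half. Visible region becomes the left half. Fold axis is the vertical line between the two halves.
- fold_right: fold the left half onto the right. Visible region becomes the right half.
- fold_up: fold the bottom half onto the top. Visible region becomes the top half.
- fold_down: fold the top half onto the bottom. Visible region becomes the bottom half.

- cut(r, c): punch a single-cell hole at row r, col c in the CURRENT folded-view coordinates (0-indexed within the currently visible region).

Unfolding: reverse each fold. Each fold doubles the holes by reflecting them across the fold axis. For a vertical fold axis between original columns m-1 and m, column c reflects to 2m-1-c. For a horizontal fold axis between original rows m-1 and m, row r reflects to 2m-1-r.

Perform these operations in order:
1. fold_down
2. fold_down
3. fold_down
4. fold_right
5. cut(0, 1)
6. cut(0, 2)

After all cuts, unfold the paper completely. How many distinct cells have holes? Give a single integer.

Op 1 fold_down: fold axis h@8; visible region now rows[8,16) x cols[0,16) = 8x16
Op 2 fold_down: fold axis h@12; visible region now rows[12,16) x cols[0,16) = 4x16
Op 3 fold_down: fold axis h@14; visible region now rows[14,16) x cols[0,16) = 2x16
Op 4 fold_right: fold axis v@8; visible region now rows[14,16) x cols[8,16) = 2x8
Op 5 cut(0, 1): punch at orig (14,9); cuts so far [(14, 9)]; region rows[14,16) x cols[8,16) = 2x8
Op 6 cut(0, 2): punch at orig (14,10); cuts so far [(14, 9), (14, 10)]; region rows[14,16) x cols[8,16) = 2x8
Unfold 1 (reflect across v@8): 4 holes -> [(14, 5), (14, 6), (14, 9), (14, 10)]
Unfold 2 (reflect across h@14): 8 holes -> [(13, 5), (13, 6), (13, 9), (13, 10), (14, 5), (14, 6), (14, 9), (14, 10)]
Unfold 3 (reflect across h@12): 16 holes -> [(9, 5), (9, 6), (9, 9), (9, 10), (10, 5), (10, 6), (10, 9), (10, 10), (13, 5), (13, 6), (13, 9), (13, 10), (14, 5), (14, 6), (14, 9), (14, 10)]
Unfold 4 (reflect across h@8): 32 holes -> [(1, 5), (1, 6), (1, 9), (1, 10), (2, 5), (2, 6), (2, 9), (2, 10), (5, 5), (5, 6), (5, 9), (5, 10), (6, 5), (6, 6), (6, 9), (6, 10), (9, 5), (9, 6), (9, 9), (9, 10), (10, 5), (10, 6), (10, 9), (10, 10), (13, 5), (13, 6), (13, 9), (13, 10), (14, 5), (14, 6), (14, 9), (14, 10)]

Answer: 32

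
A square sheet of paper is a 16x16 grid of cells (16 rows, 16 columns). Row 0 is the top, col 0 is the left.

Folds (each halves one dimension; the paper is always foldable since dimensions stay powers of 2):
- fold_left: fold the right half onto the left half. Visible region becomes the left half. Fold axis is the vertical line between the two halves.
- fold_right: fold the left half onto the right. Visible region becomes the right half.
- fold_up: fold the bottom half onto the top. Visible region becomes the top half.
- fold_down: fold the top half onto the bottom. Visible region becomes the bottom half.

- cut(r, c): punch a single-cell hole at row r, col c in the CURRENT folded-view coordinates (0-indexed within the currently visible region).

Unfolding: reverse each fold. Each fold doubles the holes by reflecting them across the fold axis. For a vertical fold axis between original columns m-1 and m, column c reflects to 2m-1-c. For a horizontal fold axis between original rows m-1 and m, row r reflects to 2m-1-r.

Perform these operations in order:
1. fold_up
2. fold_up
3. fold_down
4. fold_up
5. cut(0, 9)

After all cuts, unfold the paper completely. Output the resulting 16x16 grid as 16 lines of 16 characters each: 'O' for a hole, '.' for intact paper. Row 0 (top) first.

Op 1 fold_up: fold axis h@8; visible region now rows[0,8) x cols[0,16) = 8x16
Op 2 fold_up: fold axis h@4; visible region now rows[0,4) x cols[0,16) = 4x16
Op 3 fold_down: fold axis h@2; visible region now rows[2,4) x cols[0,16) = 2x16
Op 4 fold_up: fold axis h@3; visible region now rows[2,3) x cols[0,16) = 1x16
Op 5 cut(0, 9): punch at orig (2,9); cuts so far [(2, 9)]; region rows[2,3) x cols[0,16) = 1x16
Unfold 1 (reflect across h@3): 2 holes -> [(2, 9), (3, 9)]
Unfold 2 (reflect across h@2): 4 holes -> [(0, 9), (1, 9), (2, 9), (3, 9)]
Unfold 3 (reflect across h@4): 8 holes -> [(0, 9), (1, 9), (2, 9), (3, 9), (4, 9), (5, 9), (6, 9), (7, 9)]
Unfold 4 (reflect across h@8): 16 holes -> [(0, 9), (1, 9), (2, 9), (3, 9), (4, 9), (5, 9), (6, 9), (7, 9), (8, 9), (9, 9), (10, 9), (11, 9), (12, 9), (13, 9), (14, 9), (15, 9)]

Answer: .........O......
.........O......
.........O......
.........O......
.........O......
.........O......
.........O......
.........O......
.........O......
.........O......
.........O......
.........O......
.........O......
.........O......
.........O......
.........O......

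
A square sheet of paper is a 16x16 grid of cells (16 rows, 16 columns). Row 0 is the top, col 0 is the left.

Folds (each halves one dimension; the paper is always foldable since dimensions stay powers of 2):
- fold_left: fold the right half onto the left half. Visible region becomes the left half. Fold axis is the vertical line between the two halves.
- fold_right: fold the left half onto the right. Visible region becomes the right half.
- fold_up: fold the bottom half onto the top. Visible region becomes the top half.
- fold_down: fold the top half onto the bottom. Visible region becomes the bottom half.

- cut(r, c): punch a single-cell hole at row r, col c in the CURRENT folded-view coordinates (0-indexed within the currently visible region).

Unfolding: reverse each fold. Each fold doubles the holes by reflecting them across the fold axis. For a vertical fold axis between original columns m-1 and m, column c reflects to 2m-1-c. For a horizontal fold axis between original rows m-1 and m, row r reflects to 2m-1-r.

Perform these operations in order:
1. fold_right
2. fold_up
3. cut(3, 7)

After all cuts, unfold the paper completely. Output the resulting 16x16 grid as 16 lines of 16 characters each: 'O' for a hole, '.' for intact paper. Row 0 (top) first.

Answer: ................
................
................
O..............O
................
................
................
................
................
................
................
................
O..............O
................
................
................

Derivation:
Op 1 fold_right: fold axis v@8; visible region now rows[0,16) x cols[8,16) = 16x8
Op 2 fold_up: fold axis h@8; visible region now rows[0,8) x cols[8,16) = 8x8
Op 3 cut(3, 7): punch at orig (3,15); cuts so far [(3, 15)]; region rows[0,8) x cols[8,16) = 8x8
Unfold 1 (reflect across h@8): 2 holes -> [(3, 15), (12, 15)]
Unfold 2 (reflect across v@8): 4 holes -> [(3, 0), (3, 15), (12, 0), (12, 15)]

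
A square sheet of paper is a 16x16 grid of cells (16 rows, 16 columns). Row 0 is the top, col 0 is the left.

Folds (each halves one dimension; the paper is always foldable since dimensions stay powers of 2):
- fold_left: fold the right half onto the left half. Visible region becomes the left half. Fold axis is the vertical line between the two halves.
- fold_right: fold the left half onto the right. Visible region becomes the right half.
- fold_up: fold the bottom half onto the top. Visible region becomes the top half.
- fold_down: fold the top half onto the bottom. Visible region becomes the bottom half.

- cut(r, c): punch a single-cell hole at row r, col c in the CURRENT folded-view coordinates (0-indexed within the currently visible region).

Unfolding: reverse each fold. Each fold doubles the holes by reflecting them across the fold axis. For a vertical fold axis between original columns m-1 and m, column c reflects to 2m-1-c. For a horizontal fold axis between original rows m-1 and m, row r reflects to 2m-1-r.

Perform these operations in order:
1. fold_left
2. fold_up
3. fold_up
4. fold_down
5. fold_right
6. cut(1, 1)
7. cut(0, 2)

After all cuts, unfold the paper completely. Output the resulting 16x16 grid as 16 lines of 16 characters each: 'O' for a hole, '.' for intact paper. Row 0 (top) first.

Answer: ..O..O....O..O..
.O....O..O....O.
.O....O..O....O.
..O..O....O..O..
..O..O....O..O..
.O....O..O....O.
.O....O..O....O.
..O..O....O..O..
..O..O....O..O..
.O....O..O....O.
.O....O..O....O.
..O..O....O..O..
..O..O....O..O..
.O....O..O....O.
.O....O..O....O.
..O..O....O..O..

Derivation:
Op 1 fold_left: fold axis v@8; visible region now rows[0,16) x cols[0,8) = 16x8
Op 2 fold_up: fold axis h@8; visible region now rows[0,8) x cols[0,8) = 8x8
Op 3 fold_up: fold axis h@4; visible region now rows[0,4) x cols[0,8) = 4x8
Op 4 fold_down: fold axis h@2; visible region now rows[2,4) x cols[0,8) = 2x8
Op 5 fold_right: fold axis v@4; visible region now rows[2,4) x cols[4,8) = 2x4
Op 6 cut(1, 1): punch at orig (3,5); cuts so far [(3, 5)]; region rows[2,4) x cols[4,8) = 2x4
Op 7 cut(0, 2): punch at orig (2,6); cuts so far [(2, 6), (3, 5)]; region rows[2,4) x cols[4,8) = 2x4
Unfold 1 (reflect across v@4): 4 holes -> [(2, 1), (2, 6), (3, 2), (3, 5)]
Unfold 2 (reflect across h@2): 8 holes -> [(0, 2), (0, 5), (1, 1), (1, 6), (2, 1), (2, 6), (3, 2), (3, 5)]
Unfold 3 (reflect across h@4): 16 holes -> [(0, 2), (0, 5), (1, 1), (1, 6), (2, 1), (2, 6), (3, 2), (3, 5), (4, 2), (4, 5), (5, 1), (5, 6), (6, 1), (6, 6), (7, 2), (7, 5)]
Unfold 4 (reflect across h@8): 32 holes -> [(0, 2), (0, 5), (1, 1), (1, 6), (2, 1), (2, 6), (3, 2), (3, 5), (4, 2), (4, 5), (5, 1), (5, 6), (6, 1), (6, 6), (7, 2), (7, 5), (8, 2), (8, 5), (9, 1), (9, 6), (10, 1), (10, 6), (11, 2), (11, 5), (12, 2), (12, 5), (13, 1), (13, 6), (14, 1), (14, 6), (15, 2), (15, 5)]
Unfold 5 (reflect across v@8): 64 holes -> [(0, 2), (0, 5), (0, 10), (0, 13), (1, 1), (1, 6), (1, 9), (1, 14), (2, 1), (2, 6), (2, 9), (2, 14), (3, 2), (3, 5), (3, 10), (3, 13), (4, 2), (4, 5), (4, 10), (4, 13), (5, 1), (5, 6), (5, 9), (5, 14), (6, 1), (6, 6), (6, 9), (6, 14), (7, 2), (7, 5), (7, 10), (7, 13), (8, 2), (8, 5), (8, 10), (8, 13), (9, 1), (9, 6), (9, 9), (9, 14), (10, 1), (10, 6), (10, 9), (10, 14), (11, 2), (11, 5), (11, 10), (11, 13), (12, 2), (12, 5), (12, 10), (12, 13), (13, 1), (13, 6), (13, 9), (13, 14), (14, 1), (14, 6), (14, 9), (14, 14), (15, 2), (15, 5), (15, 10), (15, 13)]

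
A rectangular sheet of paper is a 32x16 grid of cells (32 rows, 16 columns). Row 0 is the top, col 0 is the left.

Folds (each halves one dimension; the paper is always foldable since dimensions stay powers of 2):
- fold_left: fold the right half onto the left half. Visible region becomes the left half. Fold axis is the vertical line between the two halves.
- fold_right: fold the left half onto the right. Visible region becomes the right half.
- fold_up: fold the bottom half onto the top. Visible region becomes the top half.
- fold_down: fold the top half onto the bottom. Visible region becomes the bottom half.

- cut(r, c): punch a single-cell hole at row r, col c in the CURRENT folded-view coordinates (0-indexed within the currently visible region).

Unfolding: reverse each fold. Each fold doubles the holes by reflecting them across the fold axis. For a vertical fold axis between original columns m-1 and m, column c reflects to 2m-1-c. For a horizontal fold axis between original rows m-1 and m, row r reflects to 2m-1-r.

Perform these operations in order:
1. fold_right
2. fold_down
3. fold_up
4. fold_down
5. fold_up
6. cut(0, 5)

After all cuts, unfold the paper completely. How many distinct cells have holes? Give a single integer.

Op 1 fold_right: fold axis v@8; visible region now rows[0,32) x cols[8,16) = 32x8
Op 2 fold_down: fold axis h@16; visible region now rows[16,32) x cols[8,16) = 16x8
Op 3 fold_up: fold axis h@24; visible region now rows[16,24) x cols[8,16) = 8x8
Op 4 fold_down: fold axis h@20; visible region now rows[20,24) x cols[8,16) = 4x8
Op 5 fold_up: fold axis h@22; visible region now rows[20,22) x cols[8,16) = 2x8
Op 6 cut(0, 5): punch at orig (20,13); cuts so far [(20, 13)]; region rows[20,22) x cols[8,16) = 2x8
Unfold 1 (reflect across h@22): 2 holes -> [(20, 13), (23, 13)]
Unfold 2 (reflect across h@20): 4 holes -> [(16, 13), (19, 13), (20, 13), (23, 13)]
Unfold 3 (reflect across h@24): 8 holes -> [(16, 13), (19, 13), (20, 13), (23, 13), (24, 13), (27, 13), (28, 13), (31, 13)]
Unfold 4 (reflect across h@16): 16 holes -> [(0, 13), (3, 13), (4, 13), (7, 13), (8, 13), (11, 13), (12, 13), (15, 13), (16, 13), (19, 13), (20, 13), (23, 13), (24, 13), (27, 13), (28, 13), (31, 13)]
Unfold 5 (reflect across v@8): 32 holes -> [(0, 2), (0, 13), (3, 2), (3, 13), (4, 2), (4, 13), (7, 2), (7, 13), (8, 2), (8, 13), (11, 2), (11, 13), (12, 2), (12, 13), (15, 2), (15, 13), (16, 2), (16, 13), (19, 2), (19, 13), (20, 2), (20, 13), (23, 2), (23, 13), (24, 2), (24, 13), (27, 2), (27, 13), (28, 2), (28, 13), (31, 2), (31, 13)]

Answer: 32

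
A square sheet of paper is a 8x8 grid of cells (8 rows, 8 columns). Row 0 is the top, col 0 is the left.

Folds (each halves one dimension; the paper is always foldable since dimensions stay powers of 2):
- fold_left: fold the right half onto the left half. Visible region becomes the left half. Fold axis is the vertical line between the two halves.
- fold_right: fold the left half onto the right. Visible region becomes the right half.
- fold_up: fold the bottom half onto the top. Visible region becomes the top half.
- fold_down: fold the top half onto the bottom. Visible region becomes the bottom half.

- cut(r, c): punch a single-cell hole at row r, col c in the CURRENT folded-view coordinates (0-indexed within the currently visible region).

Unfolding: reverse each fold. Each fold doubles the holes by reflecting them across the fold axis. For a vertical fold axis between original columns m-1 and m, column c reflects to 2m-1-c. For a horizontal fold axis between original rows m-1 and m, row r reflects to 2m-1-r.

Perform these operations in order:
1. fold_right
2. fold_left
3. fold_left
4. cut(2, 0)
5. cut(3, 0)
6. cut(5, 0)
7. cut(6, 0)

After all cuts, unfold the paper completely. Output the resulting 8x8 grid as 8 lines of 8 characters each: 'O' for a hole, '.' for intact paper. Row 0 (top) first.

Answer: ........
........
OOOOOOOO
OOOOOOOO
........
OOOOOOOO
OOOOOOOO
........

Derivation:
Op 1 fold_right: fold axis v@4; visible region now rows[0,8) x cols[4,8) = 8x4
Op 2 fold_left: fold axis v@6; visible region now rows[0,8) x cols[4,6) = 8x2
Op 3 fold_left: fold axis v@5; visible region now rows[0,8) x cols[4,5) = 8x1
Op 4 cut(2, 0): punch at orig (2,4); cuts so far [(2, 4)]; region rows[0,8) x cols[4,5) = 8x1
Op 5 cut(3, 0): punch at orig (3,4); cuts so far [(2, 4), (3, 4)]; region rows[0,8) x cols[4,5) = 8x1
Op 6 cut(5, 0): punch at orig (5,4); cuts so far [(2, 4), (3, 4), (5, 4)]; region rows[0,8) x cols[4,5) = 8x1
Op 7 cut(6, 0): punch at orig (6,4); cuts so far [(2, 4), (3, 4), (5, 4), (6, 4)]; region rows[0,8) x cols[4,5) = 8x1
Unfold 1 (reflect across v@5): 8 holes -> [(2, 4), (2, 5), (3, 4), (3, 5), (5, 4), (5, 5), (6, 4), (6, 5)]
Unfold 2 (reflect across v@6): 16 holes -> [(2, 4), (2, 5), (2, 6), (2, 7), (3, 4), (3, 5), (3, 6), (3, 7), (5, 4), (5, 5), (5, 6), (5, 7), (6, 4), (6, 5), (6, 6), (6, 7)]
Unfold 3 (reflect across v@4): 32 holes -> [(2, 0), (2, 1), (2, 2), (2, 3), (2, 4), (2, 5), (2, 6), (2, 7), (3, 0), (3, 1), (3, 2), (3, 3), (3, 4), (3, 5), (3, 6), (3, 7), (5, 0), (5, 1), (5, 2), (5, 3), (5, 4), (5, 5), (5, 6), (5, 7), (6, 0), (6, 1), (6, 2), (6, 3), (6, 4), (6, 5), (6, 6), (6, 7)]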